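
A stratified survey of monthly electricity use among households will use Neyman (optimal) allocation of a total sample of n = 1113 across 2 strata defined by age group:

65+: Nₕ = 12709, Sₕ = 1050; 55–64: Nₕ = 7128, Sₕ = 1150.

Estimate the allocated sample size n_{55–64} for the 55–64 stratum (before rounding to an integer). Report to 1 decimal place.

Neyman allocation: nₕ = n·NₕSₕ / Σⱼ NⱼSⱼ.
Σ NⱼSⱼ = 12709·1050 + 7128·1150 = 2.154165 × 10^7.
n_{55–64} = 1113·7128·1150 / (2.154165 × 10^7) = 423.5.

423.5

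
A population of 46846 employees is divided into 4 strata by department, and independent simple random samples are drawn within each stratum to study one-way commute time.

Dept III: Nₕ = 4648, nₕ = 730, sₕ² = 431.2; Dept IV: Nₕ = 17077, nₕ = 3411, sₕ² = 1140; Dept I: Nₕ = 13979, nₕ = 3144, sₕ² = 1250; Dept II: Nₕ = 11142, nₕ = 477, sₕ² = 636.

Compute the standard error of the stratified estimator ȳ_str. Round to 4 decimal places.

0.3743

Var(ȳ_str) = Σₕ Wₕ²(1 − fₕ)sₕ²/nₕ with Wₕ = Nₕ/N, N = 46846.
Dept III: Wₕ = 0.09921872; term = 0.09921872²·(1 − 0.15705680)·431.2/730 = 0.00490164.
Dept IV: Wₕ = 0.36453486; term = 0.36453486²·(1 − 0.19974234)·1140/3411 = 0.035541119.
Dept I: Wₕ = 0.29840328; term = 0.29840328²·(1 − 0.22490879)·1250/3144 = 0.027440212.
Dept II: Wₕ = 0.23784315; term = 0.23784315²·(1 − 0.04281099)·636/477 = 0.072196762.
Sum = 0.14007973.
SE = √(0.14007973) = 0.3743.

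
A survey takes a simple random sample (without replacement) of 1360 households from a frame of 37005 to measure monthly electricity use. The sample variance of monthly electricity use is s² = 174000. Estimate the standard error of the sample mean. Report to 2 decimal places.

11.10

Under SRS without replacement, Var(ȳ) = (1 − f)·s²/n with f = n/N = 1360/37005 = 0.03675179.
Var(ȳ) = (1 − 0.03675179)·174000/1360 = 0.96324821·127.94118 = 123.23911.
SE(ȳ) = √(123.23911) = 11.10.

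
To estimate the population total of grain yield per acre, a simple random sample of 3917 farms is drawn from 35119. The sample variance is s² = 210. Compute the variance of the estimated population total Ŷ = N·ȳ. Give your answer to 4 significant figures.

Var(Ŷ) = N²·Var(ȳ) = N²·(1 − n/N)·s²/n.
f = 3917/35119 = 0.11153507; Var(ȳ) = 0.88846493·210/3917 = 0.047632789.
Var(Ŷ) = 35119² · 0.047632789 = 5.8747622 × 10^7.

5.875 × 10^7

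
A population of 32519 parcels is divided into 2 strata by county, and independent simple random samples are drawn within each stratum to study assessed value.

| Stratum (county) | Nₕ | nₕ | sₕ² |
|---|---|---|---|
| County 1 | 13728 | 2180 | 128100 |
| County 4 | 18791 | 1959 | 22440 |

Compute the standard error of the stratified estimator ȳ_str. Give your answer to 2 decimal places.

Var(ȳ_str) = Σₕ Wₕ²(1 − fₕ)sₕ²/nₕ with Wₕ = Nₕ/N, N = 32519.
County 1: Wₕ = 0.42215320; term = 0.42215320²·(1 − 0.15879953)·128100/2180 = 8.8091158.
County 4: Wₕ = 0.57784680; term = 0.57784680²·(1 − 0.10425204)·22440/1959 = 3.4260971.
Sum = 12.235213.
SE = √(12.235213) = 3.50.

3.50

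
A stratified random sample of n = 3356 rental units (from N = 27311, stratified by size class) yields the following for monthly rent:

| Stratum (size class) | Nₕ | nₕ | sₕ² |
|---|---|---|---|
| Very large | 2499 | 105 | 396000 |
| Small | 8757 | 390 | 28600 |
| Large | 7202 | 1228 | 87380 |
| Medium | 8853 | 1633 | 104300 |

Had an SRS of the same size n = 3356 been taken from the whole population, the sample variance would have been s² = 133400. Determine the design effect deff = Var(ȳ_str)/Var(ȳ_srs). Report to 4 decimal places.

Var(ȳ_str) = Σ Wₕ²(1−fₕ)sₕ²/nₕ with Wₕ = Nₕ/27311:
  Very large: (2499/27311)²·(1−105/2499)·396000/105 = 30.249701
  Small: (8757/27311)²·(1−390/8757)·28600/390 = 7.203629
  Large: (7202/27311)²·(1−1228/7202)·87380/1228 = 4.1044673
  Medium: (8853/27311)²·(1−1633/8853)·104300/1633 = 5.4733167
  → Var(ȳ_str) = 47.031114.
Var(ȳ_srs) = (1 − 3356/27311)·133400/3356 = 34.865223.
deff = 47.031114 / 34.865223 = 1.3489.

1.3489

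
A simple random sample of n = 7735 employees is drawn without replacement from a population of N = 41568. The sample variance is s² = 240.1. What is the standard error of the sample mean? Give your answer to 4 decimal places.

0.1589

Under SRS without replacement, Var(ȳ) = (1 − f)·s²/n with f = n/N = 7735/41568 = 0.18608064.
Var(ȳ) = (1 − 0.18608064)·240.1/7735 = 0.81391936·0.031040724 = 0.025264646.
SE(ȳ) = √(0.025264646) = 0.1589.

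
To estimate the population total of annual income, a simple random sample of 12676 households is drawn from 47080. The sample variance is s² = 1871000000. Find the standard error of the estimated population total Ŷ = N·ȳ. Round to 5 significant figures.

1.5462 × 10^7

Var(Ŷ) = N²·Var(ȳ) = N²·(1 − n/N)·s²/n.
f = 12676/47080 = 0.26924384; Var(ȳ) = 0.73075616·1871000000/12676 = 107860.9.
Var(Ŷ) = 47080² · 107860.9 = 2.3907653 × 10^14.
SE(Ŷ) = √(2.3907653 × 10^14) = 1.5462 × 10^7.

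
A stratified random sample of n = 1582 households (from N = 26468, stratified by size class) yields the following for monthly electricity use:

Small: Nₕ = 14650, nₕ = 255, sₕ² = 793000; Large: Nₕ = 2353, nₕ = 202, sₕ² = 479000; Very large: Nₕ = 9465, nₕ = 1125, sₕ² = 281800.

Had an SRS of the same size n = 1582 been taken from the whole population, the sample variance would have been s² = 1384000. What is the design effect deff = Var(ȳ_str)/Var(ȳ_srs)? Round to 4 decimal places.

1.1932

Var(ȳ_str) = Σ Wₕ²(1−fₕ)sₕ²/nₕ with Wₕ = Nₕ/26468:
  Small: (14650/26468)²·(1−255/14650)·793000/255 = 936.13838
  Large: (2353/26468)²·(1−202/2353)·479000/202 = 17.131849
  Very large: (9465/26468)²·(1−1125/9465)·281800/1125 = 28.224931
  → Var(ȳ_str) = 981.49516.
Var(ȳ_srs) = (1 − 1582/26468)·1384000/1582 = 822.55241.
deff = 981.49516 / 822.55241 = 1.1932.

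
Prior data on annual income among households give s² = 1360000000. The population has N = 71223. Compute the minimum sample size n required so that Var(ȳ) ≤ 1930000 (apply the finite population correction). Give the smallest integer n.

Without fpc, n₀ = s²/D = 1360000000/1930000 = 704.6632.
With fpc, (1 − n/N)·s²/n ≤ D requires n ≥ n₀/(1 + n₀/N) = 704.6632/(1 + 704.6632/71223) = 697.7597.
Rounding up, n = 698.

698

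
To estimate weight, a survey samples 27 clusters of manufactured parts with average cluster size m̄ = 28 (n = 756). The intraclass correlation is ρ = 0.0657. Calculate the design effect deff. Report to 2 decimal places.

2.77

deff = 1 + (28 − 1)·0.0657 = 1 + 1.7739 = 2.7739.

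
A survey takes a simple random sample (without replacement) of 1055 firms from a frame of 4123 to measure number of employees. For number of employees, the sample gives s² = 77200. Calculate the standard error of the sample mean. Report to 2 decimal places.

Under SRS without replacement, Var(ȳ) = (1 − f)·s²/n with f = n/N = 1055/4123 = 0.25588164.
Var(ȳ) = (1 − 0.25588164)·77200/1055 = 0.74411836·73.175355 = 54.451126.
SE(ȳ) = √(54.451126) = 7.38.

7.38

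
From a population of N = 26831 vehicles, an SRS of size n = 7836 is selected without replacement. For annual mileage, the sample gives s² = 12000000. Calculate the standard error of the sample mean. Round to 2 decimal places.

Under SRS without replacement, Var(ȳ) = (1 − f)·s²/n with f = n/N = 7836/26831 = 0.29205024.
Var(ȳ) = (1 − 0.29205024)·12000000/7836 = 0.70794976·1531.3936 = 1084.1497.
SE(ȳ) = √(1084.1497) = 32.93.

32.93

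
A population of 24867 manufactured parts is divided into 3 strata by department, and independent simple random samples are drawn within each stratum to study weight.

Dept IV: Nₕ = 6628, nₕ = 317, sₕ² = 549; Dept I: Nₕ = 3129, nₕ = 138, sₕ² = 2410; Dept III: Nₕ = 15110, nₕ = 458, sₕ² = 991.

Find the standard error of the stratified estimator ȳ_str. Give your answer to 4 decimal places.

1.0752

Var(ȳ_str) = Σₕ Wₕ²(1 − fₕ)sₕ²/nₕ with Wₕ = Nₕ/N, N = 24867.
Dept IV: Wₕ = 0.26653798; term = 0.26653798²·(1 − 0.04782740)·549/317 = 0.11715126.
Dept I: Wₕ = 0.12582941; term = 0.12582941²·(1 − 0.04410355)·2410/138 = 0.26430973.
Dept III: Wₕ = 0.60763261; term = 0.60763261²·(1 − 0.03031105)·991/458 = 0.77468075.
Sum = 1.1561417.
SE = √(1.1561417) = 1.0752.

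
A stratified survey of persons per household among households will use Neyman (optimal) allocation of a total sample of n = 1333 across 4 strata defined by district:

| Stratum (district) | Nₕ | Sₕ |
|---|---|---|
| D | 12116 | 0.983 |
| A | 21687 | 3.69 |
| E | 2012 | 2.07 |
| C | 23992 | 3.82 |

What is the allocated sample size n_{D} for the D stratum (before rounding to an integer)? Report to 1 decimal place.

84.6

Neyman allocation: nₕ = n·NₕSₕ / Σⱼ NⱼSⱼ.
Σ NⱼSⱼ = 12116·0.983 + 21687·3.69 + 2012·2.07 + 23992·3.82 = 187749.34.
n_{D} = 1333·12116·0.983 / 187749.34 = 84.6.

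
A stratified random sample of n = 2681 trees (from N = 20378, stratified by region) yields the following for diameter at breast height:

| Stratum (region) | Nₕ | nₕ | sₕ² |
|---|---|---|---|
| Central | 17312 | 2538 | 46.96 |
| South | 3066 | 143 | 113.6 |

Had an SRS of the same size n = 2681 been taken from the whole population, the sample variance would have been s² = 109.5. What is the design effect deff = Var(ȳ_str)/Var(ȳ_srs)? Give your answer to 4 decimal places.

0.8046

Var(ȳ_str) = Σ Wₕ²(1−fₕ)sₕ²/nₕ with Wₕ = Nₕ/20378:
  Central: (17312/20378)²·(1−2538/17312)·46.96/2538 = 0.011396164
  South: (3066/20378)²·(1−143/3066)·113.6/143 = 0.017144315
  → Var(ȳ_str) = 0.028540479.
Var(ȳ_srs) = (1 − 2681/20378)·109.5/2681 = 0.035469527.
deff = 0.028540479 / 0.035469527 = 0.8046.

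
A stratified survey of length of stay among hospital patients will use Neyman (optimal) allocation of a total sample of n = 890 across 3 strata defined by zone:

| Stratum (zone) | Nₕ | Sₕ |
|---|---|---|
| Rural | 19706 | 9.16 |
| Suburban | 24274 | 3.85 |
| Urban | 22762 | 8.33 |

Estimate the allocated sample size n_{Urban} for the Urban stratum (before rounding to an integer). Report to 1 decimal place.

Neyman allocation: nₕ = n·NₕSₕ / Σⱼ NⱼSⱼ.
Σ NⱼSⱼ = 19706·9.16 + 24274·3.85 + 22762·8.33 = 463569.32.
n_{Urban} = 890·22762·8.33 / 463569.32 = 364.0.

364.0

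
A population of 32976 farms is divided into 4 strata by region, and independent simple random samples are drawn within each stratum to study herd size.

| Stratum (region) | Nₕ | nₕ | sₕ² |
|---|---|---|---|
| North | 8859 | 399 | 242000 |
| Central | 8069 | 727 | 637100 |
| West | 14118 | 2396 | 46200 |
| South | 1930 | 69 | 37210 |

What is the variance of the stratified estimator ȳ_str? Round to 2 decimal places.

Var(ȳ_str) = Σₕ Wₕ²(1 − fₕ)sₕ²/nₕ with Wₕ = Nₕ/N, N = 32976.
North: Wₕ = 0.26864993; term = 0.26864993²·(1 − 0.04503894)·242000/399 = 41.802436.
Central: Wₕ = 0.24469311; term = 0.24469311²·(1 − 0.09009791)·637100/727 = 47.74318.
West: Wₕ = 0.42812955; term = 0.42812955²·(1 − 0.16971242)·46200/2396 = 2.9345.
South: Wₕ = 0.05852741; term = 0.05852741²·(1 − 0.03575130)·37210/69 = 1.7812231.
Sum = 94.261339.

94.26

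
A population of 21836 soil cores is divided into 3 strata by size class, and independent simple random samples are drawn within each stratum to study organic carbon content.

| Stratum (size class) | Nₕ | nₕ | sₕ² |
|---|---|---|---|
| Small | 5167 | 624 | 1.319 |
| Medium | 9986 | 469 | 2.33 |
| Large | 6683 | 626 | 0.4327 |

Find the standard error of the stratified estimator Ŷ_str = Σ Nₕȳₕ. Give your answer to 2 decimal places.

741.45

Var(Ŷ_str) = Σₕ Nₕ²(1 − fₕ)sₕ²/nₕ.
Small: 5167²·(1 − 624/5167)·1.319/624 = 49618.246.
Medium: 9986²·(1 − 469/9986)·2.33/469 = 472144.25.
Large: 6683²·(1 − 626/6683)·0.4327/626 = 27979.606.
Sum = 549742.1.
SE = √(549742.1) = 741.45.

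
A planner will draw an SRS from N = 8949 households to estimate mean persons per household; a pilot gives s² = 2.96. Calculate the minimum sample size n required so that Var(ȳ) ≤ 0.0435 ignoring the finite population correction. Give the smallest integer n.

Without fpc, n₀ = s²/D = 2.96/0.0435 = 68.0460.
Rounding up, n = 69.

69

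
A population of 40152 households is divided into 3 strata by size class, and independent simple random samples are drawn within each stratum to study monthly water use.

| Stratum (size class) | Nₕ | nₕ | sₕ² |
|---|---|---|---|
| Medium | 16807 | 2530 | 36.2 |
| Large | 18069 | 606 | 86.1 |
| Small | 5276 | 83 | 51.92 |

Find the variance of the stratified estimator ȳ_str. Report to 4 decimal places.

0.0406

Var(ȳ_str) = Σₕ Wₕ²(1 − fₕ)sₕ²/nₕ with Wₕ = Nₕ/N, N = 40152.
Medium: Wₕ = 0.41858438; term = 0.41858438²·(1 − 0.15053252)·36.2/2530 = 0.0021296138.
Large: Wₕ = 0.45001494; term = 0.45001494²·(1 − 0.03353810)·86.1/606 = 0.02780796.
Small: Wₕ = 0.13140068; term = 0.13140068²·(1 − 0.01573161)·51.92/83 = 0.010630785.
Sum = 0.040568359.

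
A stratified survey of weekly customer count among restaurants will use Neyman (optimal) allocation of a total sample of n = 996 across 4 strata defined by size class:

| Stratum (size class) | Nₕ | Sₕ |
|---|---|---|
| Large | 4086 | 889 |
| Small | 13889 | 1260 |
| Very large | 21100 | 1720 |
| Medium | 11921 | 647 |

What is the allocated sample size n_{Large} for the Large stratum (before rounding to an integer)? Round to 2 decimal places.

Neyman allocation: nₕ = n·NₕSₕ / Σⱼ NⱼSⱼ.
Σ NⱼSⱼ = 4086·889 + 13889·1260 + 21100·1720 + 11921·647 = 6.5137481 × 10^7.
n_{Large} = 996·4086·889 / (6.5137481 × 10^7) = 55.54.

55.54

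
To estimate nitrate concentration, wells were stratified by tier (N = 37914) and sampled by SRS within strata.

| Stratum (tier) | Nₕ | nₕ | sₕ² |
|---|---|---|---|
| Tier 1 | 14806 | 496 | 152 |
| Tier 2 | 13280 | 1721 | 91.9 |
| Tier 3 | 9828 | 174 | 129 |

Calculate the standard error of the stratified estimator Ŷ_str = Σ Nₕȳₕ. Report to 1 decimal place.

11977.8

Var(Ŷ_str) = Σₕ Nₕ²(1 − fₕ)sₕ²/nₕ.
Tier 1: 14806²·(1 − 496/14806)·152/496 = 6.4929086 × 10^7.
Tier 2: 13280²·(1 − 1721/13280)·91.9/1721 = 8.1969631 × 10^6.
Tier 3: 9828²·(1 − 174/9828)·129/174 = 7.0341707 × 10^7.
Sum = 1.4346776 × 10^8.
SE = √(1.4346776 × 10^8) = 11977.8.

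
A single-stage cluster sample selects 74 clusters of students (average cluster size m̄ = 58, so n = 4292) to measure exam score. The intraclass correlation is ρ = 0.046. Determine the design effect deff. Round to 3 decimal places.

3.622

deff = 1 + (58 − 1)·0.046 = 1 + 2.622 = 3.622.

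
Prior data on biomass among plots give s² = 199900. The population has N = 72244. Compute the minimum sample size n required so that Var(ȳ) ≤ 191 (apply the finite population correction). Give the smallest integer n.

1032

Without fpc, n₀ = s²/D = 199900/191 = 1046.5969.
With fpc, (1 − n/N)·s²/n ≤ D requires n ≥ n₀/(1 + n₀/N) = 1046.5969/(1 + 1046.5969/72244) = 1031.6514.
Rounding up, n = 1032.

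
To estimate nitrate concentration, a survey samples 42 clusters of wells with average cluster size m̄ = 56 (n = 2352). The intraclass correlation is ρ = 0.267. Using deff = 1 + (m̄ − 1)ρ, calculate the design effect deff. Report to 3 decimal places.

15.685

deff = 1 + (56 − 1)·0.267 = 1 + 14.685 = 15.685.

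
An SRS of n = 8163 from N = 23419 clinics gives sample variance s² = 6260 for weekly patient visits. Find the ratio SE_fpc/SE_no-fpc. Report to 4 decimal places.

f = n/N = 8163/23419 = 0.34856313.
SE_no-fpc = √(s²/n) = 0.87571395; SE_fpc = √((1−f)s²/n) = 0.70680308.
Ratio = √(1−f) = 0.80711639.

0.8071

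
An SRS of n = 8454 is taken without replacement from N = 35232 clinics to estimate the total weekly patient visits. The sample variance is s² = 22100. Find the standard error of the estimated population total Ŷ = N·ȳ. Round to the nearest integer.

49662

Var(Ŷ) = N²·Var(ȳ) = N²·(1 − n/N)·s²/n.
f = 8454/35232 = 0.23995232; Var(ȳ) = 0.76004768·22100/8454 = 1.9868765.
Var(Ŷ) = 35232² · 1.9868765 = 2.4662975 × 10^9.
SE(Ŷ) = √(2.4662975 × 10^9) = 49662.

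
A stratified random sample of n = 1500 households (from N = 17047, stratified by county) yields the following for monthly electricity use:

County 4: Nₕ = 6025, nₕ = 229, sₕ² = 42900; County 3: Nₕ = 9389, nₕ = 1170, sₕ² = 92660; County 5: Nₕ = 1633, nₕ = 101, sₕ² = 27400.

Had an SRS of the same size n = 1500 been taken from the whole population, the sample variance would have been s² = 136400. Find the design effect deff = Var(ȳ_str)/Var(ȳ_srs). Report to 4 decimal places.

Var(ȳ_str) = Σ Wₕ²(1−fₕ)sₕ²/nₕ with Wₕ = Nₕ/17047:
  County 4: (6025/17047)²·(1−229/6025)·42900/229 = 22.511857
  County 3: (9389/17047)²·(1−1170/9389)·92660/1170 = 21.030463
  County 5: (1633/17047)²·(1−101/1633)·27400/101 = 2.3354911
  → Var(ȳ_str) = 45.877811.
Var(ȳ_srs) = (1 − 1500/17047)·136400/1500 = 82.931925.
deff = 45.877811 / 82.931925 = 0.5532.

0.5532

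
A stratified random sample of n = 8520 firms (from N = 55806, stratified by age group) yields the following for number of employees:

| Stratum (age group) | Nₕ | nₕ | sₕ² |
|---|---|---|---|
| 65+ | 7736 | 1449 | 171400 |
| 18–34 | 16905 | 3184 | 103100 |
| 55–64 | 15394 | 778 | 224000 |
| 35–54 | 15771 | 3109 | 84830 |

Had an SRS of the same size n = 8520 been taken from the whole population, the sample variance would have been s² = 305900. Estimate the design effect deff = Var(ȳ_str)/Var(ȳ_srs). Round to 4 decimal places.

0.8813

Var(ȳ_str) = Σ Wₕ²(1−fₕ)sₕ²/nₕ with Wₕ = Nₕ/55806:
  65+: (7736/55806)²·(1−1449/7736)·171400/1449 = 1.8473133
  18–34: (16905/55806)²·(1−3184/16905)·103100/3184 = 2.4117082
  55–64: (15394/55806)²·(1−778/15394)·224000/778 = 20.801117
  35–54: (15771/55806)²·(1−3109/15771)·84830/3109 = 1.7495586
  → Var(ȳ_str) = 26.809697.
Var(ȳ_srs) = (1 − 8520/55806)·305900/8520 = 30.422266.
deff = 26.809697 / 30.422266 = 0.8813.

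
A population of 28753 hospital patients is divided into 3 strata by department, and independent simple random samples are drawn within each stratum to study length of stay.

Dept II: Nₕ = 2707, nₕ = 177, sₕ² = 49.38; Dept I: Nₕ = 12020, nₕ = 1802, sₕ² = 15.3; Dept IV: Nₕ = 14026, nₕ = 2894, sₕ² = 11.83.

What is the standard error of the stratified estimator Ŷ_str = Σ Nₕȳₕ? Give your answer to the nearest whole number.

1895

Var(Ŷ_str) = Σₕ Nₕ²(1 − fₕ)sₕ²/nₕ.
Dept II: 2707²·(1 − 177/2707)·49.38/177 = 1.910674 × 10^6.
Dept I: 12020²·(1 − 1802/12020)·15.3/1802 = 1.0428144 × 10^6.
Dept IV: 14026²·(1 − 2894/14026)·11.83/2894 = 638253.57.
Sum = 3.591742 × 10^6.
SE = √(3.591742 × 10^6) = 1895.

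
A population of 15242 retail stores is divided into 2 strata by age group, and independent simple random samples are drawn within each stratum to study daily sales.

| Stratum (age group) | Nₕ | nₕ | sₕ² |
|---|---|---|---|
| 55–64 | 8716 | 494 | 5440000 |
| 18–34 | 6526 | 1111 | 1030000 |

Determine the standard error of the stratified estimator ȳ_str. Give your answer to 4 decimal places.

Var(ȳ_str) = Σₕ Wₕ²(1 − fₕ)sₕ²/nₕ with Wₕ = Nₕ/N, N = 15242.
55–64: Wₕ = 0.57184097; term = 0.57184097²·(1 − 0.05667737)·5440000/494 = 3396.8998.
18–34: Wₕ = 0.42815903; term = 0.42815903²·(1 − 0.17024211)·1030000/1111 = 141.02132.
Sum = 3537.9211.
SE = √(3537.9211) = 59.4804.

59.4804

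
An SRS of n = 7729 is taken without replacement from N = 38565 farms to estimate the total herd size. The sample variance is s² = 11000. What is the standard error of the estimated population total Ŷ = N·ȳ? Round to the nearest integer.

41140

Var(Ŷ) = N²·Var(ȳ) = N²·(1 − n/N)·s²/n.
f = 7729/38565 = 0.20041488; Var(ȳ) = 0.79958512·11000/7729 = 1.1379786.
Var(Ŷ) = 38565² · 1.1379786 = 1.6924692 × 10^9.
SE(Ŷ) = √(1.6924692 × 10^9) = 41140.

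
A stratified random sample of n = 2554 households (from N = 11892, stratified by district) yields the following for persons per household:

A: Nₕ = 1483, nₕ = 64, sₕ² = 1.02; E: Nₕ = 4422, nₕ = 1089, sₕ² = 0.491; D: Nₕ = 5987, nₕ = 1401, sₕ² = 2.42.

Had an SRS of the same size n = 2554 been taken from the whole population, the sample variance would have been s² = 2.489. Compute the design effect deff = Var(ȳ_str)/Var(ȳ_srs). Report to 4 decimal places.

0.8095

Var(ȳ_str) = Σ Wₕ²(1−fₕ)sₕ²/nₕ with Wₕ = Nₕ/11892:
  A: (1483/11892)²·(1−64/1483)·1.02/64 = 2.3715591 × 10^-4
  E: (4422/11892)²·(1−1089/4422)·0.491/1089 = 4.698918 × 10^-5
  D: (5987/11892)²·(1−1401/5987)·2.42/1401 = 3.353596 × 10^-4
  → Var(ȳ_str) = 6.1950469 × 10^-4.
Var(ȳ_srs) = (1 − 2554/11892)·2.489/2554 = 7.6524936 × 10^-4.
deff = (6.1950469 × 10^-4) / (7.6524936 × 10^-4) = 0.8095.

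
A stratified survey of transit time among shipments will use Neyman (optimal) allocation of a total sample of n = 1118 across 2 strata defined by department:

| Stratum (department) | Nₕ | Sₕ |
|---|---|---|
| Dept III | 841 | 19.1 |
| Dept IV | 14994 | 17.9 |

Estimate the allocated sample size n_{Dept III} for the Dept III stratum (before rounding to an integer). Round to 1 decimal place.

63.1

Neyman allocation: nₕ = n·NₕSₕ / Σⱼ NⱼSⱼ.
Σ NⱼSⱼ = 841·19.1 + 14994·17.9 = 284455.7.
n_{Dept III} = 1118·841·19.1 / 284455.7 = 63.1.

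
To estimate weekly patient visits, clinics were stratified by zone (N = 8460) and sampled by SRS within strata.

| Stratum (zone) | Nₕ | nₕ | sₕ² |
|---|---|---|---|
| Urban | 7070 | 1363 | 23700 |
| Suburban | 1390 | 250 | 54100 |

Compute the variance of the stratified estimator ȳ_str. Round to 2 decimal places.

Var(ȳ_str) = Σₕ Wₕ²(1 − fₕ)sₕ²/nₕ with Wₕ = Nₕ/N, N = 8460.
Urban: Wₕ = 0.83569740; term = 0.83569740²·(1 − 0.19278642)·23700/1363 = 9.8025496.
Suburban: Wₕ = 0.16430260; term = 0.16430260²·(1 − 0.17985612)·54100/250 = 4.7911104.
Sum = 14.59366.

14.59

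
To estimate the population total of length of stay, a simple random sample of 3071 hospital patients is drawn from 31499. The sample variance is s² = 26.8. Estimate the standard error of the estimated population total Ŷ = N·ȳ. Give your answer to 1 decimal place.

Var(Ŷ) = N²·Var(ȳ) = N²·(1 − n/N)·s²/n.
f = 3071/31499 = 0.09749516; Var(ȳ) = 0.90250484·26.8/3071 = 0.0078759784.
Var(Ŷ) = 31499² · 0.0078759784 = 7.8144434 × 10^6.
SE(Ŷ) = √(7.8144434 × 10^6) = 2795.4.

2795.4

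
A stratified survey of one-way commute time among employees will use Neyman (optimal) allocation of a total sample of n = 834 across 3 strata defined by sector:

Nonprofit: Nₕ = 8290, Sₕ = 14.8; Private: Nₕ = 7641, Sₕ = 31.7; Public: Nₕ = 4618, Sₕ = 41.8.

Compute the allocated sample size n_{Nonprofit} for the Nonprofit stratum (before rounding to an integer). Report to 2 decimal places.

Neyman allocation: nₕ = n·NₕSₕ / Σⱼ NⱼSⱼ.
Σ NⱼSⱼ = 8290·14.8 + 7641·31.7 + 4618·41.8 = 557944.1.
n_{Nonprofit} = 834·8290·14.8 / 557944.1 = 183.40.

183.40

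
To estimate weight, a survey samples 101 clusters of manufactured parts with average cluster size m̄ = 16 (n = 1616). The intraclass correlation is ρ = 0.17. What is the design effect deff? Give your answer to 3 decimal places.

3.550

deff = 1 + (16 − 1)·0.17 = 1 + 2.55 = 3.55.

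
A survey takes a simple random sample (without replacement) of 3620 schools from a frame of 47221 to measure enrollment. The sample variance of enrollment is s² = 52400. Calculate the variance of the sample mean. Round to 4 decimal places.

Under SRS without replacement, Var(ȳ) = (1 − f)·s²/n with f = n/N = 3620/47221 = 0.07666081.
Var(ȳ) = (1 − 0.07666081)·52400/3620 = 0.92333919·14.475138 = 13.365462.

13.3655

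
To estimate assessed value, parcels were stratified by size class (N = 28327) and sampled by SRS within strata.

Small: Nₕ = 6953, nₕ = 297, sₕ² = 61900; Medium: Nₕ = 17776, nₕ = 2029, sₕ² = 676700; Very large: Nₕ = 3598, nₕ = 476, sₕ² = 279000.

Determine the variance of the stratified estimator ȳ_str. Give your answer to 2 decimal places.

Var(ȳ_str) = Σₕ Wₕ²(1 − fₕ)sₕ²/nₕ with Wₕ = Nₕ/N, N = 28327.
Small: Wₕ = 0.24545487; term = 0.24545487²·(1 − 0.04271537)·61900/297 = 12.020391.
Medium: Wₕ = 0.62752851; term = 0.62752851²·(1 − 0.11414266)·676700/2029 = 116.34423.
Very large: Wₕ = 0.12701663; term = 0.12701663²·(1 − 0.13229572)·279000/476 = 8.2052184.
Sum = 136.56984.

136.57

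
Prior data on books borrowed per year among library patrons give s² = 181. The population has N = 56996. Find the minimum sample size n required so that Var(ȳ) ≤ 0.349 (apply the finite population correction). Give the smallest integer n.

Without fpc, n₀ = s²/D = 181/0.349 = 518.6246.
With fpc, (1 − n/N)·s²/n ≤ D requires n ≥ n₀/(1 + n₀/N) = 518.6246/(1 + 518.6246/56996) = 513.9480.
Rounding up, n = 514.

514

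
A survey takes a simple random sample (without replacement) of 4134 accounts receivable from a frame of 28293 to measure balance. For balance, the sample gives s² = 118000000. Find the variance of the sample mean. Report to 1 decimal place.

Under SRS without replacement, Var(ȳ) = (1 − f)·s²/n with f = n/N = 4134/28293 = 0.14611388.
Var(ȳ) = (1 − 0.14611388)·118000000/4134 = 0.85388612·28543.783 = 24373.14.

24373.1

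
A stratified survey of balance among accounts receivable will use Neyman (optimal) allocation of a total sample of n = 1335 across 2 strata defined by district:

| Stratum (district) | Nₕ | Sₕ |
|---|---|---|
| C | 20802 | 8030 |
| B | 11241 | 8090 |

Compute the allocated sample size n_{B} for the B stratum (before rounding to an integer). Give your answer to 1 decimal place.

470.6

Neyman allocation: nₕ = n·NₕSₕ / Σⱼ NⱼSⱼ.
Σ NⱼSⱼ = 20802·8030 + 11241·8090 = 2.5797975 × 10^8.
n_{B} = 1335·11241·8090 / (2.5797975 × 10^8) = 470.6.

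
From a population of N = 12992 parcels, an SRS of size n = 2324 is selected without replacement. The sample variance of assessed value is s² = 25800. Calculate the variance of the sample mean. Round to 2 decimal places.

Under SRS without replacement, Var(ȳ) = (1 − f)·s²/n with f = n/N = 2324/12992 = 0.17887931.
Var(ȳ) = (1 − 0.17887931)·25800/2324 = 0.82112069·11.101549 = 9.1157116.

9.12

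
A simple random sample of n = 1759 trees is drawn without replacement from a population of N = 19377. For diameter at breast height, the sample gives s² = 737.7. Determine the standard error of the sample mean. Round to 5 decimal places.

Under SRS without replacement, Var(ȳ) = (1 − f)·s²/n with f = n/N = 1759/19377 = 0.09077773.
Var(ȳ) = (1 − 0.09077773)·737.7/1759 = 0.90922227·0.41938601 = 0.38131511.
SE(ȳ) = √(0.38131511) = 0.61751.

0.61751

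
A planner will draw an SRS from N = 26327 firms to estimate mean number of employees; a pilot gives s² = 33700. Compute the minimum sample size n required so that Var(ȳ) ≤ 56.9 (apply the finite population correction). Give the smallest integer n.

580

Without fpc, n₀ = s²/D = 33700/56.9 = 592.2671.
With fpc, (1 − n/N)·s²/n ≤ D requires n ≥ n₀/(1 + n₀/N) = 592.2671/(1 + 592.2671/26327) = 579.2363.
Rounding up, n = 580.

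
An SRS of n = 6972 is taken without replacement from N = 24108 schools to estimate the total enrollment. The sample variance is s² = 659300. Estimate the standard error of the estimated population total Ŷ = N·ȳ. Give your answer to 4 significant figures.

197700

Var(Ŷ) = N²·Var(ȳ) = N²·(1 − n/N)·s²/n.
f = 6972/24108 = 0.28919861; Var(ȳ) = 0.71080139·659300/6972 = 67.216202.
Var(Ŷ) = 24108² · 67.216202 = 3.9065765 × 10^10.
SE(Ŷ) = √(3.9065765 × 10^10) = 197700.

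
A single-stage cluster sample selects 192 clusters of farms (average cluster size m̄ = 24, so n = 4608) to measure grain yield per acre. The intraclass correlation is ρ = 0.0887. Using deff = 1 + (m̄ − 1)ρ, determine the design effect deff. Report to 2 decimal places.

deff = 1 + (24 − 1)·0.0887 = 1 + 2.0401 = 3.0401.

3.04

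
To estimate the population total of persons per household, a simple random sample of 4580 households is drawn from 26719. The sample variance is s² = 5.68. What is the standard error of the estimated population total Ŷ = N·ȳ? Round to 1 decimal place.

Var(Ŷ) = N²·Var(ȳ) = N²·(1 − n/N)·s²/n.
f = 4580/26719 = 0.17141360; Var(ȳ) = 0.82858640·5.68/4580 = 0.0010275919.
Var(Ŷ) = 26719² · 0.0010275919 = 733602.96.
SE(Ŷ) = √(733602.96) = 856.5.

856.5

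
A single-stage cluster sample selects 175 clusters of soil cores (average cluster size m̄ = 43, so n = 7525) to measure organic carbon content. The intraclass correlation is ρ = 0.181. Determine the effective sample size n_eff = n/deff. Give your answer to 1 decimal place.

deff = 1 + (43 − 1)·0.181 = 1 + 7.602 = 8.602.
n_eff = 7525 / 8.602 = 874.8.

874.8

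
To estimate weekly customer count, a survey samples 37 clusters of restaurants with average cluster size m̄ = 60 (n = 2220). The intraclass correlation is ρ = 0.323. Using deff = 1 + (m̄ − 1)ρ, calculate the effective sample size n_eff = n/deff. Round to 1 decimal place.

deff = 1 + (60 − 1)·0.323 = 1 + 19.057 = 20.057.
n_eff = 2220 / 20.057 = 110.7.

110.7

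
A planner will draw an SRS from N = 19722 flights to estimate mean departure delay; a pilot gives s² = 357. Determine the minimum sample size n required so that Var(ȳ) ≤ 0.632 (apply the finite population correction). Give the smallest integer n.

550

Without fpc, n₀ = s²/D = 357/0.632 = 564.8734.
With fpc, (1 − n/N)·s²/n ≤ D requires n ≥ n₀/(1 + n₀/N) = 564.8734/(1 + 564.8734/19722) = 549.1449.
Rounding up, n = 550.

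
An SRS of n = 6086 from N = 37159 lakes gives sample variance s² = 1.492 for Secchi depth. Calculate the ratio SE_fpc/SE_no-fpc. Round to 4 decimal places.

0.9144

f = n/N = 6086/37159 = 0.16378266.
SE_no-fpc = √(s²/n) = 0.015657356; SE_fpc = √((1−f)s²/n) = 0.014317857.
Ratio = √(1−f) = 0.91444920.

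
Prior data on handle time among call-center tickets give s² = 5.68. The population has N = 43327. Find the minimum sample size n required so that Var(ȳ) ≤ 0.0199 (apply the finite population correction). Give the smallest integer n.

Without fpc, n₀ = s²/D = 5.68/0.0199 = 285.4271.
With fpc, (1 − n/N)·s²/n ≤ D requires n ≥ n₀/(1 + n₀/N) = 285.4271/(1 + 285.4271/43327) = 283.5591.
Rounding up, n = 284.

284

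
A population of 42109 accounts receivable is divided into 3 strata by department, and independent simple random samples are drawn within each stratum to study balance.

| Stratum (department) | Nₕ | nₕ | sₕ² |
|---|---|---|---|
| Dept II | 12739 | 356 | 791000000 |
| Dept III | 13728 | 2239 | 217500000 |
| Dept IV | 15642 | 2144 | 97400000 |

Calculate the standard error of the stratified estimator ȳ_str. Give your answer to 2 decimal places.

460.13

Var(ȳ_str) = Σₕ Wₕ²(1 − fₕ)sₕ²/nₕ with Wₕ = Nₕ/N, N = 42109.
Dept II: Wₕ = 0.30252440; term = 0.30252440²·(1 − 0.02794568)·791000000/356 = 197668.67.
Dept III: Wₕ = 0.32601107; term = 0.32601107²·(1 − 0.16309732)·217500000/2239 = 8640.6181.
Dept IV: Wₕ = 0.37146453; term = 0.37146453²·(1 − 0.13706687)·97400000/2144 = 5409.3617.
Sum = 211718.65.
SE = √(211718.65) = 460.13.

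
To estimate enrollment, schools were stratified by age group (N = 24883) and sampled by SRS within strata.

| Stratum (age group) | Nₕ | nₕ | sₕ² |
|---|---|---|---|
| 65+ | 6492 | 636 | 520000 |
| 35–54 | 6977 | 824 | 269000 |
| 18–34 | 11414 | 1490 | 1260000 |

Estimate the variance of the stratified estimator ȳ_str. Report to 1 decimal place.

227.5

Var(ȳ_str) = Σₕ Wₕ²(1 − fₕ)sₕ²/nₕ with Wₕ = Nₕ/N, N = 24883.
65+: Wₕ = 0.26090102; term = 0.26090102²·(1 − 0.09796673)·520000/636 = 50.20192.
35–54: Wₕ = 0.28039224; term = 0.28039224²·(1 − 0.11810234)·269000/824 = 22.634725.
18–34: Wₕ = 0.45870675; term = 0.45870675²·(1 − 0.13054144)·1260000/1490 = 154.70467.
Sum = 227.54132.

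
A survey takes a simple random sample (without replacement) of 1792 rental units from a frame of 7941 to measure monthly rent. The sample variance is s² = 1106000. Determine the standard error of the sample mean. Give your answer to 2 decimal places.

Under SRS without replacement, Var(ȳ) = (1 − f)·s²/n with f = n/N = 1792/7941 = 0.22566427.
Var(ȳ) = (1 − 0.22566427)·1106000/1792 = 0.77433573·617.1875 = 477.91033.
SE(ȳ) = √(477.91033) = 21.86.

21.86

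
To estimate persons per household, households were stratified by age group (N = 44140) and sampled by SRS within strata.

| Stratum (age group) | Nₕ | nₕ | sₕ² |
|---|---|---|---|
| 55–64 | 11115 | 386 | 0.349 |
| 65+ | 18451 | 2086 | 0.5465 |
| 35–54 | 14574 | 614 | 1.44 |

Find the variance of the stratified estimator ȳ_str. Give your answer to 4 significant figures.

Var(ȳ_str) = Σₕ Wₕ²(1 − fₕ)sₕ²/nₕ with Wₕ = Nₕ/N, N = 44140.
55–64: Wₕ = 0.25181242; term = 0.25181242²·(1 − 0.03472785)·0.349/386 = 5.5340385 × 10^-5.
65+: Wₕ = 0.41801087; term = 0.41801087²·(1 − 0.11305620)·0.5465/2086 = 4.0601972 × 10^-5.
35–54: Wₕ = 0.33017671; term = 0.33017671²·(1 − 0.04212982)·1.44/614 = 2.4490274 × 10^-4.
Sum = 3.408451 × 10^-4.

3.408 × 10^-4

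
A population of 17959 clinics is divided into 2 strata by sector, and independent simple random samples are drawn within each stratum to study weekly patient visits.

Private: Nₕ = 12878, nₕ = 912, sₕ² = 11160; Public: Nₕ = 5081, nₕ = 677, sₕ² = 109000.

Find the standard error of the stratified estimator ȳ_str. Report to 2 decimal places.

4.13

Var(ȳ_str) = Σₕ Wₕ²(1 − fₕ)sₕ²/nₕ with Wₕ = Nₕ/N, N = 17959.
Private: Wₕ = 0.71707779; term = 0.71707779²·(1 − 0.07081845)·11160/912 = 5.8465878.
Public: Wₕ = 0.28292221; term = 0.28292221²·(1 − 0.13324149)·109000/677 = 11.170434.
Sum = 17.017022.
SE = √(17.017022) = 4.13.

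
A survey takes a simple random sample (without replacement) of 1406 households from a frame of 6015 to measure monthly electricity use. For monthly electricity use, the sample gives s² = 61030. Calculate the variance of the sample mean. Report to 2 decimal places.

Under SRS without replacement, Var(ȳ) = (1 − f)·s²/n with f = n/N = 1406/6015 = 0.23374896.
Var(ȳ) = (1 − 0.23374896)·61030/1406 = 0.76625104·43.406828 = 33.260527.

33.26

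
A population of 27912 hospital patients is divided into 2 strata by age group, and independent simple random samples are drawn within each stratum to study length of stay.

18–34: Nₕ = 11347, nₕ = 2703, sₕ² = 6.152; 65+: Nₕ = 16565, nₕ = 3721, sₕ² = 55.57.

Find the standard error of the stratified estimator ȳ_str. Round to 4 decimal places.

Var(ȳ_str) = Σₕ Wₕ²(1 − fₕ)sₕ²/nₕ with Wₕ = Nₕ/N, N = 27912.
18–34: Wₕ = 0.40652766; term = 0.40652766²·(1 − 0.23821274)·6.152/2703 = 2.8653929 × 10^-4.
65+: Wₕ = 0.59347234; term = 0.59347234²·(1 − 0.22463024)·55.57/3721 = 0.0040784069.
Sum = 0.0043649462.
SE = √(0.0043649462) = 0.0661.

0.0661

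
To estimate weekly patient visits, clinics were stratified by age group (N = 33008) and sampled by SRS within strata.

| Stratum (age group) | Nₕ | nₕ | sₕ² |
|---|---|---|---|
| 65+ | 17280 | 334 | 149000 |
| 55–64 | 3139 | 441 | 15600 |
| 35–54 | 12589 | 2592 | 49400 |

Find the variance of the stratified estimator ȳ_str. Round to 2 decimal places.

122.37

Var(ȳ_str) = Σₕ Wₕ²(1 − fₕ)sₕ²/nₕ with Wₕ = Nₕ/N, N = 33008.
65+: Wₕ = 0.52350945; term = 0.52350945²·(1 − 0.01932870)·149000/334 = 119.89811.
55–64: Wₕ = 0.09509816; term = 0.09509816²·(1 − 0.14049060)·15600/441 = 0.27496717.
35–54: Wₕ = 0.38139239; term = 0.38139239²·(1 − 0.20589403)·49400/2592 = 2.2014785.
Sum = 122.37456.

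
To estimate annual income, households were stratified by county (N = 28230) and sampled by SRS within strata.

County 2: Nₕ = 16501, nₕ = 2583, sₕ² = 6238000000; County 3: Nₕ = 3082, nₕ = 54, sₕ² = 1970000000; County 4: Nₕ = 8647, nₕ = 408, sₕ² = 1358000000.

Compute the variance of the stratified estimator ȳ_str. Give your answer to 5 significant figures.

Var(ȳ_str) = Σₕ Wₕ²(1 − fₕ)sₕ²/nₕ with Wₕ = Nₕ/N, N = 28230.
County 2: Wₕ = 0.58452001; term = 0.58452001²·(1 − 0.15653597)·6238000000/2583 = 695963.25.
County 3: Wₕ = 0.10917464; term = 0.10917464²·(1 − 0.01752109)·1970000000/54 = 427207.84.
County 4: Wₕ = 0.30630535; term = 0.30630535²·(1 − 0.04718399)·1358000000/408 = 297548.53.
Sum = 1.4207196 × 10^6.

1.4207 × 10^6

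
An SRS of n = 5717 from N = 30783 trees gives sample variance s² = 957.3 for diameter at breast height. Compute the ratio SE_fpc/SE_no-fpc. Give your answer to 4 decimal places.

f = n/N = 5717/30783 = 0.18571939.
SE_no-fpc = √(s²/n) = 0.40920406; SE_fpc = √((1−f)s²/n) = 0.36925551.
Ratio = √(1−f) = 0.90237498.

0.9024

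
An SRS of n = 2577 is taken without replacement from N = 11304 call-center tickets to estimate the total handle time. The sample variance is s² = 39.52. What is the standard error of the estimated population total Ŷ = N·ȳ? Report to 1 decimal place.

Var(Ŷ) = N²·Var(ȳ) = N²·(1 − n/N)·s²/n.
f = 2577/11304 = 0.22797240; Var(ȳ) = 0.77202760·39.52/2577 = 0.011839554.
Var(Ŷ) = 11304² · 0.011839554 = 1.5128631 × 10^6.
SE(Ŷ) = √(1.5128631 × 10^6) = 1230.0.

1230.0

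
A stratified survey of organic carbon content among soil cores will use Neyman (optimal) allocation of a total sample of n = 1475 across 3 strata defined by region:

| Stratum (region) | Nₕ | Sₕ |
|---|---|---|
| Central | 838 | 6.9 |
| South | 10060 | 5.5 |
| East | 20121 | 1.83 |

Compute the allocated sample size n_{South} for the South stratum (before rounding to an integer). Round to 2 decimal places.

Neyman allocation: nₕ = n·NₕSₕ / Σⱼ NⱼSⱼ.
Σ NⱼSⱼ = 838·6.9 + 10060·5.5 + 20121·1.83 = 97933.63.
n_{South} = 1475·10060·5.5 / 97933.63 = 833.34.

833.34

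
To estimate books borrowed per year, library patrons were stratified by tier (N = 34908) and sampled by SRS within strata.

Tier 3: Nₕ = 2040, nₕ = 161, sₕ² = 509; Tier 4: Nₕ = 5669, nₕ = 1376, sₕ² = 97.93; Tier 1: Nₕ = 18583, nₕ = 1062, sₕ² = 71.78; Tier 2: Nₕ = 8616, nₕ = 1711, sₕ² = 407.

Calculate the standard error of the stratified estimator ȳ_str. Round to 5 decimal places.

0.20258

Var(ȳ_str) = Σₕ Wₕ²(1 − fₕ)sₕ²/nₕ with Wₕ = Nₕ/N, N = 34908.
Tier 3: Wₕ = 0.05843933; term = 0.05843933²·(1 − 0.07892157)·509/161 = 0.0099448656.
Tier 4: Wₕ = 0.16239830; term = 0.16239830²·(1 − 0.24272358)·97.93/1376 = 0.0014213948.
Tier 1: Wₕ = 0.53234216; term = 0.53234216²·(1 − 0.05714901)·71.78/1062 = 0.018059417.
Tier 2: Wₕ = 0.24682021; term = 0.24682021²·(1 − 0.19858403)·407/1711 = 0.011613519.
Sum = 0.041039196.
SE = √(0.041039196) = 0.20258.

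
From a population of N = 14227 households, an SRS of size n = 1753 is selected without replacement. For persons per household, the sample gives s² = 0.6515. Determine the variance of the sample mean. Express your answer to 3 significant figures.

3.26 × 10^-4

Under SRS without replacement, Var(ȳ) = (1 − f)·s²/n with f = n/N = 1753/14227 = 0.12321642.
Var(ȳ) = (1 − 0.12321642)·0.6515/1753 = 0.87678358·3.716486 × 10^-4 = 3.2585539 × 10^-4.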